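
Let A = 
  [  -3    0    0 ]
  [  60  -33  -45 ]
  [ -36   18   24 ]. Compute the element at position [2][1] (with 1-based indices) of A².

Characteristic polynomial: r^3 + 12r^2 + 45r + 54 = (r + 3)^2(r + 6), so the eigenvalues are -6, -3, -3.
r=-3: eigenvector (1, 2, 0).
r=-3: eigenvector (0, 3, -2).
r=-6: eigenvector (0, 5, -3).
P = [[1, 0, 0], [2, 3, 5], [0, -2, -3]], D = diag(-3, -3, -6), P⁻¹ = [[1, 0, 0], [6, -3, -5], [-4, 2, 3]].
A² = P·diag(9, 9, 36)·P⁻¹ = [[9, 0, 0], [-540, 279, 405], [324, -162, -234]].
The requested entry is -540.

-540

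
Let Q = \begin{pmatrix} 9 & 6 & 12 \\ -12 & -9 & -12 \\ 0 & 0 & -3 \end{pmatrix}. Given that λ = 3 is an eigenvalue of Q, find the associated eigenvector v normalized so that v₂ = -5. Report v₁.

Q − 3I = [[6, 6, 12], [-12, -12, -12], [0, 0, -6]].
Solving (Q − 3I)v = 0 gives the eigenspace spanned by (5, -5, 0).
With v₂ = -5, v = (5, -5, 0), so v₁ = 5.

5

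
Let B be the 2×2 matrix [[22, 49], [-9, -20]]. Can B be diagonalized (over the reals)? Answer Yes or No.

Characteristic polynomial: p(λ) = λ^2 - 2λ + 1 = (λ - 1)^2.
λ = 1 has algebraic multiplicity 2; rank(B − 1I) = 1, so geometric multiplicity = 1.
Geometric multiplicity < algebraic multiplicity, so B is not diagonalizable.

No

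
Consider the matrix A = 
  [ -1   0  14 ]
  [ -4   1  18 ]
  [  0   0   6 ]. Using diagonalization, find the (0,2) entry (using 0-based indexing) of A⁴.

Characteristic polynomial: λ^3 - 6λ^2 - λ + 6 = (λ - 6)(λ - 1)(λ + 1), so the eigenvalues are -1, 1, 6.
λ=1: eigenvector (0, -1, 0).
λ=-1: eigenvector (-1, -2, 0).
λ=6: eigenvector (2, 2, 1).
P = [[0, -1, 2], [-1, -2, 2], [0, 0, 1]], D = diag(1, -1, 6), P⁻¹ = [[2, -1, -2], [-1, 0, 2], [0, 0, 1]].
A⁴ = P·diag(1, 1, 1296)·P⁻¹ = [[1, 0, 2590], [0, 1, 2590], [0, 0, 1296]].
The requested entry is 2590.

2590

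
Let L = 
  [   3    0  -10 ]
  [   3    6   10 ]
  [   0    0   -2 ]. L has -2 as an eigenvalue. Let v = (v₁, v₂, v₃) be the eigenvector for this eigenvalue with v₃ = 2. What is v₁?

4

L + 2I = [[5, 0, -10], [3, 8, 10], [0, 0, 0]].
Solving (L + 2I)v = 0 gives the eigenspace spanned by (4, -4, 2).
With v₃ = 2, v = (4, -4, 2), so v₁ = 4.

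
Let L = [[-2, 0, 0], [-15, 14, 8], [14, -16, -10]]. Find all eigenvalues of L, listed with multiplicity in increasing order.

-2, -2, 6

Characteristic polynomial: p(μ) = μ^3 - 2μ^2 - 20μ - 24 = (μ - 6)(μ + 2)^2.
Roots (with multiplicity): -2, -2, 6.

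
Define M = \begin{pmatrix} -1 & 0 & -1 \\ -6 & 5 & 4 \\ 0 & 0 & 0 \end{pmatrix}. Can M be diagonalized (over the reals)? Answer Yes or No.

Characteristic polynomial: p(s) = s^3 - 4s^2 - 5s = s(s - 5)(s + 1).
All 3 eigenvalues are distinct, so M is diagonalizable.

Yes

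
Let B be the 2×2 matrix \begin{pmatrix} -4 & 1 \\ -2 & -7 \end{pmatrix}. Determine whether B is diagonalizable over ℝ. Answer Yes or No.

Characteristic polynomial: p(t) = t^2 + 11t + 30 = (t + 5)(t + 6).
All 2 eigenvalues are distinct, so B is diagonalizable.

Yes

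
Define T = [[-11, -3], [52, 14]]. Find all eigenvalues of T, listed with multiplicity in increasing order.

Characteristic polynomial: p(r) = r^2 - 3r + 2 = (r - 2)(r - 1).
Roots (with multiplicity): 1, 2.

1, 2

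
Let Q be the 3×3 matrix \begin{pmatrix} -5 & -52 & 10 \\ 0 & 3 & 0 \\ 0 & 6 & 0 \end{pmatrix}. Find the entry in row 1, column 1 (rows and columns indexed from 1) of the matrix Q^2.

25

Characteristic polynomial: λ^3 + 2λ^2 - 15λ = λ(λ - 3)(λ + 5), so the eigenvalues are -5, 0, 3.
λ=3: eigenvector (-4, 1, 2).
λ=-5: eigenvector (1, 0, 0).
λ=0: eigenvector (2, 0, 1).
P = [[-4, 1, 2], [1, 0, 0], [2, 0, 1]], D = diag(3, -5, 0), P⁻¹ = [[0, 1, 0], [1, 8, -2], [0, -2, 1]].
Q² = P·diag(9, 25, 0)·P⁻¹ = [[25, 164, -50], [0, 9, 0], [0, 18, 0]].
The requested entry is 25.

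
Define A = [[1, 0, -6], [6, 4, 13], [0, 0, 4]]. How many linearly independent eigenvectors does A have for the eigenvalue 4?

1

A − 4I = [[-3, 0, -6], [6, 0, 13], [0, 0, 0]].
This matrix has rank 2, so its null space has dimension 3 − 2 = 1.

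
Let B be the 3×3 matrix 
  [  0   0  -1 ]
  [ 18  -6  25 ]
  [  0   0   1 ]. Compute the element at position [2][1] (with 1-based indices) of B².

-108

Characteristic polynomial: s^3 + 5s^2 - 6s = s(s - 1)(s + 6), so the eigenvalues are -6, 0, 1.
s=1: eigenvector (-1, 1, 1).
s=-6: eigenvector (0, 1, 0).
s=0: eigenvector (1, 3, 0).
P = [[-1, 0, 1], [1, 1, 3], [1, 0, 0]], D = diag(1, -6, 0), P⁻¹ = [[0, 0, 1], [-3, 1, -4], [1, 0, 1]].
B² = P·diag(1, 36, 0)·P⁻¹ = [[0, 0, -1], [-108, 36, -143], [0, 0, 1]].
The requested entry is -108.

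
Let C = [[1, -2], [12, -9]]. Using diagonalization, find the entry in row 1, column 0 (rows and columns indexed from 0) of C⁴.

Characteristic polynomial: t^2 + 8t + 15 = (t + 3)(t + 5), so the eigenvalues are -5, -3.
t=-3: eigenvector (1, 2).
t=-5: eigenvector (1, 3).
P = [[1, 1], [2, 3]], D = diag(-3, -5), P⁻¹ = [[3, -1], [-2, 1]].
C⁴ = P·diag(81, 625)·P⁻¹ = [[-1007, 544], [-3264, 1713]].
The requested entry is -3264.

-3264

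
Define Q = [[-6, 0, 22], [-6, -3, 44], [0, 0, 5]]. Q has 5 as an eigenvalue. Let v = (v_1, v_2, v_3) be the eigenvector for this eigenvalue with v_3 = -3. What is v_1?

Q − 5I = [[-11, 0, 22], [-6, -8, 44], [0, 0, 0]].
Solving (Q − 5I)v = 0 gives the eigenspace spanned by (-6, -12, -3).
With v_3 = -3, v = (-6, -12, -3), so v_1 = -6.

-6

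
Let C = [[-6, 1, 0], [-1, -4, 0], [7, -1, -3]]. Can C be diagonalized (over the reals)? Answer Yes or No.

No

Characteristic polynomial: p(t) = t^3 + 13t^2 + 55t + 75 = (t + 3)(t + 5)^2.
t = -5 has algebraic multiplicity 2; rank(C + 5I) = 2, so geometric multiplicity = 1.
Geometric multiplicity < algebraic multiplicity, so C is not diagonalizable.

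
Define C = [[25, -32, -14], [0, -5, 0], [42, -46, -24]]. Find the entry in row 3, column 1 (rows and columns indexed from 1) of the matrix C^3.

546

Characteristic polynomial: t^3 + 4t^2 - 17t - 60 = (t - 4)(t + 3)(t + 5), so the eigenvalues are -5, -3, 4.
t=4: eigenvector (2, 0, 3).
t=-5: eigenvector (2, 1, 2).
t=-3: eigenvector (1, 0, 2).
P = [[2, 2, 1], [0, 1, 0], [3, 2, 2]], D = diag(4, -5, -3), P⁻¹ = [[2, -2, -1], [0, 1, 0], [-3, 2, 2]].
C³ = P·diag(64, -125, -27)·P⁻¹ = [[337, -560, -182], [0, -125, 0], [546, -742, -300]].
The requested entry is 546.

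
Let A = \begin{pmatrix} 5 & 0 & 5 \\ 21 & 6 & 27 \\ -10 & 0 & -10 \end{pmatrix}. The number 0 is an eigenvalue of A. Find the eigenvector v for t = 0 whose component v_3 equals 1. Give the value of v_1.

A = [[5, 0, 5], [21, 6, 27], [-10, 0, -10]].
Solving (A)v = 0 gives the eigenspace spanned by (-1, -1, 1).
With v_3 = 1, v = (-1, -1, 1), so v_1 = -1.

-1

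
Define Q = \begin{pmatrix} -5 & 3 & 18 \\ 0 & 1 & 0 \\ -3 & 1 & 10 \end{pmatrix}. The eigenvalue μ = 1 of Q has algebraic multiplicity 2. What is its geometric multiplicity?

1

Q − 1I = [[-6, 3, 18], [0, 0, 0], [-3, 1, 9]].
This matrix has rank 2, so its null space has dimension 3 − 2 = 1.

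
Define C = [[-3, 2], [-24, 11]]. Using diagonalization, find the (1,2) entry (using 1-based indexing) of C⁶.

Characteristic polynomial: λ^2 - 8λ + 15 = (λ - 5)(λ - 3), so the eigenvalues are 3, 5.
λ=5: eigenvector (1, 4).
λ=3: eigenvector (1, 3).
P = [[1, 1], [4, 3]], D = diag(5, 3), P⁻¹ = [[-3, 1], [4, -1]].
C⁶ = P·diag(15625, 729)·P⁻¹ = [[-43959, 14896], [-178752, 60313]].
The requested entry is 14896.

14896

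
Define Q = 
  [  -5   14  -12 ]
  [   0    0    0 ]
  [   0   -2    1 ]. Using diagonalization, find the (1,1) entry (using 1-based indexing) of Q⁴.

Characteristic polynomial: μ^3 + 4μ^2 - 5μ = μ(μ - 1)(μ + 5), so the eigenvalues are -5, 0, 1.
μ=1: eigenvector (-2, 0, 1).
μ=0: eigenvector (-2, 1, 2).
μ=-5: eigenvector (1, 0, 0).
P = [[-2, -2, 1], [0, 1, 0], [1, 2, 0]], D = diag(1, 0, -5), P⁻¹ = [[0, -2, 1], [0, 1, 0], [1, -2, 2]].
Q⁴ = P·diag(1, 0, 625)·P⁻¹ = [[625, -1246, 1248], [0, 0, 0], [0, -2, 1]].
The requested entry is 625.

625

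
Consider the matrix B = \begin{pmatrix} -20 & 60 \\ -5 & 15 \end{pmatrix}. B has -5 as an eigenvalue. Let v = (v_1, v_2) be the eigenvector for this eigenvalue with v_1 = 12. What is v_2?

3

B + 5I = [[-15, 60], [-5, 20]].
Solving (B + 5I)v = 0 gives the eigenspace spanned by (12, 3).
With v_1 = 12, v = (12, 3), so v_2 = 3.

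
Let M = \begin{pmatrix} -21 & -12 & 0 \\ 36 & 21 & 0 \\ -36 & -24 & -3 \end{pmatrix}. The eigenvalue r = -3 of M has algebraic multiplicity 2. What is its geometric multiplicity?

2

M + 3I = [[-18, -12, 0], [36, 24, 0], [-36, -24, 0]].
This matrix has rank 1, so its null space has dimension 3 − 1 = 2.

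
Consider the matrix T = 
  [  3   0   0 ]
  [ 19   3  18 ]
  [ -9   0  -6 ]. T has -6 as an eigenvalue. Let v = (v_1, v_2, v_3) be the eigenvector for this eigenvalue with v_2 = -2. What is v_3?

T + 6I = [[9, 0, 0], [19, 9, 18], [-9, 0, 0]].
Solving (T + 6I)v = 0 gives the eigenspace spanned by (0, -2, 1).
With v_2 = -2, v = (0, -2, 1), so v_3 = 1.

1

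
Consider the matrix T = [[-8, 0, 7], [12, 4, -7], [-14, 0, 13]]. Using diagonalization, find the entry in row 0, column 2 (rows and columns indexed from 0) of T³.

217

Characteristic polynomial: s^3 - 9s^2 + 14s + 24 = (s - 6)(s - 4)(s + 1), so the eigenvalues are -1, 4, 6.
s=-1: eigenvector (1, -1, 1).
s=4: eigenvector (0, 1, 0).
s=6: eigenvector (1, -1, 2).
P = [[1, 0, 1], [-1, 1, -1], [1, 0, 2]], D = diag(-1, 4, 6), P⁻¹ = [[2, 0, -1], [1, 1, 0], [-1, 0, 1]].
T³ = P·diag(-1, 64, 216)·P⁻¹ = [[-218, 0, 217], [282, 64, -217], [-434, 0, 433]].
The requested entry is 217.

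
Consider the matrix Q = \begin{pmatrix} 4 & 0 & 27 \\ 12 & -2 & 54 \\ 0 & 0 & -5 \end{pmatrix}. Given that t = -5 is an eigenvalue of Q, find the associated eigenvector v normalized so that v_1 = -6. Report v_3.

2

Q + 5I = [[9, 0, 27], [12, 3, 54], [0, 0, 0]].
Solving (Q + 5I)v = 0 gives the eigenspace spanned by (-6, -12, 2).
With v_1 = -6, v = (-6, -12, 2), so v_3 = 2.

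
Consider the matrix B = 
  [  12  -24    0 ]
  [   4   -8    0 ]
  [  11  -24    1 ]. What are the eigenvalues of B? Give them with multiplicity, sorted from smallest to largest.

Characteristic polynomial: p(μ) = μ^3 - 5μ^2 + 4μ = μ(μ - 4)(μ - 1).
Roots (with multiplicity): 0, 1, 4.

0, 1, 4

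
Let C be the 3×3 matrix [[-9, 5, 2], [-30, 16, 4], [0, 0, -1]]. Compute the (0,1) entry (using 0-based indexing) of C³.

215

Characteristic polynomial: s^3 - 6s^2 - s + 6 = (s - 6)(s - 1)(s + 1), so the eigenvalues are -1, 1, 6.
s=6: eigenvector (1, 3, 0).
s=1: eigenvector (1, 2, 0).
s=-1: eigenvector (-1, -2, 1).
P = [[1, 1, -1], [3, 2, -2], [0, 0, 1]], D = diag(6, 1, -1), P⁻¹ = [[-2, 1, 0], [3, -1, 1], [0, 0, 1]].
C³ = P·diag(216, 1, -1)·P⁻¹ = [[-429, 215, 2], [-1290, 646, 4], [0, 0, -1]].
The requested entry is 215.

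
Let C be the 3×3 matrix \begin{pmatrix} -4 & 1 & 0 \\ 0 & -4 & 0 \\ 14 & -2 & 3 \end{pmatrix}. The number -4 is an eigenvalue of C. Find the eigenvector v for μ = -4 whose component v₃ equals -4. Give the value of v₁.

C + 4I = [[0, 1, 0], [0, 0, 0], [14, -2, 7]].
Solving (C + 4I)v = 0 gives the eigenspace spanned by (2, 0, -4).
With v₃ = -4, v = (2, 0, -4), so v₁ = 2.

2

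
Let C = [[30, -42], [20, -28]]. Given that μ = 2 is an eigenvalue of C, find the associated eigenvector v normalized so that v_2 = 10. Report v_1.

C − 2I = [[28, -42], [20, -30]].
Solving (C − 2I)v = 0 gives the eigenspace spanned by (15, 10).
With v_2 = 10, v = (15, 10), so v_1 = 15.

15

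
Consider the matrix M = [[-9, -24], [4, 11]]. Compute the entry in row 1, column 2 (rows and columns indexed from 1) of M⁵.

Characteristic polynomial: r^2 - 2r - 3 = (r - 3)(r + 1), so the eigenvalues are -1, 3.
r=3: eigenvector (-2, 1).
r=-1: eigenvector (-3, 1).
P = [[-2, -3], [1, 1]], D = diag(3, -1), P⁻¹ = [[1, 3], [-1, -2]].
M⁵ = P·diag(243, -1)·P⁻¹ = [[-489, -1464], [244, 731]].
The requested entry is -1464.

-1464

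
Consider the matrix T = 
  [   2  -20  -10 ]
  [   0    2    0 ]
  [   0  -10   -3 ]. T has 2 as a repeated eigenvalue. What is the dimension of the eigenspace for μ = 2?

T − 2I = [[0, -20, -10], [0, 0, 0], [0, -10, -5]].
This matrix has rank 1, so its null space has dimension 3 − 1 = 2.

2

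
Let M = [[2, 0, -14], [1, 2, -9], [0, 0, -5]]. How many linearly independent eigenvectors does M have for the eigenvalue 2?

1

M − 2I = [[0, 0, -14], [1, 0, -9], [0, 0, -7]].
This matrix has rank 2, so its null space has dimension 3 − 2 = 1.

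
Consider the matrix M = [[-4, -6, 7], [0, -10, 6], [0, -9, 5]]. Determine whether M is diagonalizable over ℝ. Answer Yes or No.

Characteristic polynomial: p(t) = t^3 + 9t^2 + 24t + 16 = (t + 1)(t + 4)^2.
t = -4 has algebraic multiplicity 2; rank(M + 4I) = 2, so geometric multiplicity = 1.
Geometric multiplicity < algebraic multiplicity, so M is not diagonalizable.

No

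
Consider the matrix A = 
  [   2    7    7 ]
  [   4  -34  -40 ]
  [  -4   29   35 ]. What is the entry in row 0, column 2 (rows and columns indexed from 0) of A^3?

Characteristic polynomial: r^3 - 3r^2 - 28r + 60 = (r - 6)(r - 2)(r + 5), so the eigenvalues are -5, 2, 6.
r=6: eigenvector (0, -1, 1).
r=-5: eigenvector (-1, 4, -3).
r=2: eigenvector (1, -1, 1).
P = [[0, -1, 1], [-1, 4, -1], [1, -3, 1]], D = diag(6, -5, 2), P⁻¹ = [[-1, 2, 3], [0, 1, 1], [1, 1, 1]].
A³ = P·diag(216, -125, 8)·P⁻¹ = [[8, 133, 133], [208, -940, -1156], [-208, 815, 1031]].
The requested entry is 133.

133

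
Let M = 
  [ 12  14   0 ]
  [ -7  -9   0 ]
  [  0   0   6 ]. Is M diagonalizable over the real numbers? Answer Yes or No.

Yes

Characteristic polynomial: p(λ) = λ^3 - 9λ^2 + 8λ + 60 = (λ - 6)(λ - 5)(λ + 2).
All 3 eigenvalues are distinct, so M is diagonalizable.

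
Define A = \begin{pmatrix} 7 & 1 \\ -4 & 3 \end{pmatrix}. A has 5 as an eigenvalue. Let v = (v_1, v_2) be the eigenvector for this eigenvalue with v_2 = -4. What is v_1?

2

A − 5I = [[2, 1], [-4, -2]].
Solving (A − 5I)v = 0 gives the eigenspace spanned by (2, -4).
With v_2 = -4, v = (2, -4), so v_1 = 2.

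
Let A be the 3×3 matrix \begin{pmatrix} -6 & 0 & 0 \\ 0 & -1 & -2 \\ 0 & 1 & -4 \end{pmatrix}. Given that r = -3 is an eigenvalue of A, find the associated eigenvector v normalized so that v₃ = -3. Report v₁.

A + 3I = [[-3, 0, 0], [0, 2, -2], [0, 1, -1]].
Solving (A + 3I)v = 0 gives the eigenspace spanned by (0, -3, -3).
With v₃ = -3, v = (0, -3, -3), so v₁ = 0.

0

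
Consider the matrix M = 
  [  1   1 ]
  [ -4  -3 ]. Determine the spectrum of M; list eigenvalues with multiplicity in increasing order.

-1, -1

Characteristic polynomial: p(μ) = μ^2 + 2μ + 1 = (μ + 1)^2.
Roots (with multiplicity): -1, -1.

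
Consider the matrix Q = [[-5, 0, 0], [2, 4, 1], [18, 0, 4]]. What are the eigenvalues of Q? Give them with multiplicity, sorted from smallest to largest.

-5, 4, 4

Characteristic polynomial: p(λ) = λ^3 - 3λ^2 - 24λ + 80 = (λ - 4)^2(λ + 5).
Roots (with multiplicity): -5, 4, 4.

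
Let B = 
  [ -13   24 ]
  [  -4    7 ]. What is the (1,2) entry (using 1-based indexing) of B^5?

18744

Characteristic polynomial: r^2 + 6r + 5 = (r + 1)(r + 5), so the eigenvalues are -5, -1.
r=-5: eigenvector (3, 1).
r=-1: eigenvector (2, 1).
P = [[3, 2], [1, 1]], D = diag(-5, -1), P⁻¹ = [[1, -2], [-1, 3]].
B⁵ = P·diag(-3125, -1)·P⁻¹ = [[-9373, 18744], [-3124, 6247]].
The requested entry is 18744.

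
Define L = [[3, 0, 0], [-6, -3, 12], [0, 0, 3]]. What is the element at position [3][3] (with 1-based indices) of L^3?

Characteristic polynomial: λ^3 - 3λ^2 - 9λ + 27 = (λ - 3)^2(λ + 3), so the eigenvalues are -3, 3, 3.
λ=3: eigenvector (1, -1, 0).
λ=-3: eigenvector (0, 1, 0).
λ=3: eigenvector (0, 2, 1).
P = [[1, 0, 0], [-1, 1, 2], [0, 0, 1]], D = diag(3, -3, 3), P⁻¹ = [[1, 0, 0], [1, 1, -2], [0, 0, 1]].
L³ = P·diag(27, -27, 27)·P⁻¹ = [[27, 0, 0], [-54, -27, 108], [0, 0, 27]].
The requested entry is 27.

27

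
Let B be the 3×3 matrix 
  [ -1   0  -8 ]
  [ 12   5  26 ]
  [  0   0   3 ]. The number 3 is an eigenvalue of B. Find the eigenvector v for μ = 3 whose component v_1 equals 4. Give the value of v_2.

2

B − 3I = [[-4, 0, -8], [12, 2, 26], [0, 0, 0]].
Solving (B − 3I)v = 0 gives the eigenspace spanned by (4, 2, -2).
With v_1 = 4, v = (4, 2, -2), so v_2 = 2.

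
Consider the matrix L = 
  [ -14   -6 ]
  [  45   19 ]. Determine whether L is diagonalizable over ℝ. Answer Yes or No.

Characteristic polynomial: p(μ) = μ^2 - 5μ + 4 = (μ - 4)(μ - 1).
All 2 eigenvalues are distinct, so L is diagonalizable.

Yes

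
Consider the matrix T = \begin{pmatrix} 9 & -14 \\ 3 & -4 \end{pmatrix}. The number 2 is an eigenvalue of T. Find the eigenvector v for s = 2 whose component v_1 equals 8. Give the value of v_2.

4

T − 2I = [[7, -14], [3, -6]].
Solving (T − 2I)v = 0 gives the eigenspace spanned by (8, 4).
With v_1 = 8, v = (8, 4), so v_2 = 4.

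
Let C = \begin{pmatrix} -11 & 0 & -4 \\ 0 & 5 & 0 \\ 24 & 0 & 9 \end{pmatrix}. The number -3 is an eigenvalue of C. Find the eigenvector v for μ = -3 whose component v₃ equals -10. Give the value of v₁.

5

C + 3I = [[-8, 0, -4], [0, 8, 0], [24, 0, 12]].
Solving (C + 3I)v = 0 gives the eigenspace spanned by (5, 0, -10).
With v₃ = -10, v = (5, 0, -10), so v₁ = 5.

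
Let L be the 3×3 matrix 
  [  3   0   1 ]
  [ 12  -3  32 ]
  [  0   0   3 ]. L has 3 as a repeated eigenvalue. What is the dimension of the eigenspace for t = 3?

1

L − 3I = [[0, 0, 1], [12, -6, 32], [0, 0, 0]].
This matrix has rank 2, so its null space has dimension 3 − 2 = 1.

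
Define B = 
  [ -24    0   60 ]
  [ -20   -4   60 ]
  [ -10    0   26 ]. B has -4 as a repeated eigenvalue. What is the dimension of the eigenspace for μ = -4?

2

B + 4I = [[-20, 0, 60], [-20, 0, 60], [-10, 0, 30]].
This matrix has rank 1, so its null space has dimension 3 − 1 = 2.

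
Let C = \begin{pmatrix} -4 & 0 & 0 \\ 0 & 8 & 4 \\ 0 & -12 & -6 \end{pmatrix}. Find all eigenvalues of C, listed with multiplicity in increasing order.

Characteristic polynomial: p(s) = s^3 + 2s^2 - 8s = s(s - 2)(s + 4).
Roots (with multiplicity): -4, 0, 2.

-4, 0, 2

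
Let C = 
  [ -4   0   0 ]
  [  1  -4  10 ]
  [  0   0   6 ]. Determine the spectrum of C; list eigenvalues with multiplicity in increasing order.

Characteristic polynomial: p(s) = s^3 + 2s^2 - 32s - 96 = (s - 6)(s + 4)^2.
Roots (with multiplicity): -4, -4, 6.

-4, -4, 6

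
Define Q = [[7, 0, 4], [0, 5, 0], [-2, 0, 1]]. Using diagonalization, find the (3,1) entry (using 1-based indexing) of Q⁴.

Characteristic polynomial: λ^3 - 13λ^2 + 55λ - 75 = (λ - 5)^2(λ - 3), so the eigenvalues are 3, 5, 5.
λ=5: eigenvector (2, 0, -1).
λ=5: eigenvector (0, 1, 0).
λ=3: eigenvector (-1, 0, 1).
P = [[2, 0, -1], [0, 1, 0], [-1, 0, 1]], D = diag(5, 5, 3), P⁻¹ = [[1, 0, 1], [0, 1, 0], [1, 0, 2]].
Q⁴ = P·diag(625, 625, 81)·P⁻¹ = [[1169, 0, 1088], [0, 625, 0], [-544, 0, -463]].
The requested entry is -544.

-544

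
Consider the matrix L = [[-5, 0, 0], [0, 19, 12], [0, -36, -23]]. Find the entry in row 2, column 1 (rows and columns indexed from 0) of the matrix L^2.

Characteristic polynomial: t^3 + 9t^2 + 15t - 25 = (t - 1)(t + 5)^2, so the eigenvalues are -5, -5, 1.
t=-5: eigenvector (1, 0, 0).
t=-5: eigenvector (0, 1, -2).
t=1: eigenvector (0, 2, -3).
P = [[1, 0, 0], [0, 1, 2], [0, -2, -3]], D = diag(-5, -5, 1), P⁻¹ = [[1, 0, 0], [0, -3, -2], [0, 2, 1]].
L² = P·diag(25, 25, 1)·P⁻¹ = [[25, 0, 0], [0, -71, -48], [0, 144, 97]].
The requested entry is 144.

144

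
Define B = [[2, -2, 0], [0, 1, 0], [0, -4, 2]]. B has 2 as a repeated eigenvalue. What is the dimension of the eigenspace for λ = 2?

2

B − 2I = [[0, -2, 0], [0, -1, 0], [0, -4, 0]].
This matrix has rank 1, so its null space has dimension 3 − 1 = 2.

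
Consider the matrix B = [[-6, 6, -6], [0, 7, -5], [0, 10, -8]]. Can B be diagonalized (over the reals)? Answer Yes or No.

Yes

Characteristic polynomial: p(μ) = μ^3 + 7μ^2 - 36 = (μ - 2)(μ + 3)(μ + 6).
All 3 eigenvalues are distinct, so B is diagonalizable.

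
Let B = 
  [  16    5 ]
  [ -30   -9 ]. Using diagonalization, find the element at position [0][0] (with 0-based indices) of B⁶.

139966

Characteristic polynomial: r^2 - 7r + 6 = (r - 6)(r - 1), so the eigenvalues are 1, 6.
r=6: eigenvector (1, -2).
r=1: eigenvector (-1, 3).
P = [[1, -1], [-2, 3]], D = diag(6, 1), P⁻¹ = [[3, 1], [2, 1]].
B⁶ = P·diag(46656, 1)·P⁻¹ = [[139966, 46655], [-279930, -93309]].
The requested entry is 139966.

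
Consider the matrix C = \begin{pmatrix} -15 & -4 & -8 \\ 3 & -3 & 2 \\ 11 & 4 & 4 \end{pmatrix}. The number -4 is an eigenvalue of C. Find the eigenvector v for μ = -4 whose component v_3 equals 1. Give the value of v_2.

-2

C + 4I = [[-11, -4, -8], [3, 1, 2], [11, 4, 8]].
Solving (C + 4I)v = 0 gives the eigenspace spanned by (0, -2, 1).
With v_3 = 1, v = (0, -2, 1), so v_2 = -2.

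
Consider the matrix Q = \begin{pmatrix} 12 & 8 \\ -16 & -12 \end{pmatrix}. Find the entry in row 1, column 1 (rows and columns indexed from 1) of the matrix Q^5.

Characteristic polynomial: μ^2 - 16 = (μ - 4)(μ + 4), so the eigenvalues are -4, 4.
μ=4: eigenvector (1, -1).
μ=-4: eigenvector (-1, 2).
P = [[1, -1], [-1, 2]], D = diag(4, -4), P⁻¹ = [[2, 1], [1, 1]].
Q⁵ = P·diag(1024, -1024)·P⁻¹ = [[3072, 2048], [-4096, -3072]].
The requested entry is 3072.

3072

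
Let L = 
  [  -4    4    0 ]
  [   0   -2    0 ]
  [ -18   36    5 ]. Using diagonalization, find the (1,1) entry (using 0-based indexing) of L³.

Characteristic polynomial: r^3 + r^2 - 22r - 40 = (r - 5)(r + 2)(r + 4), so the eigenvalues are -4, -2, 5.
r=-4: eigenvector (1, 0, 2).
r=-2: eigenvector (2, 1, 0).
r=5: eigenvector (0, 0, 1).
P = [[1, 2, 0], [0, 1, 0], [2, 0, 1]], D = diag(-4, -2, 5), P⁻¹ = [[1, -2, 0], [0, 1, 0], [-2, 4, 1]].
L³ = P·diag(-64, -8, 125)·P⁻¹ = [[-64, 112, 0], [0, -8, 0], [-378, 756, 125]].
The requested entry is -8.

-8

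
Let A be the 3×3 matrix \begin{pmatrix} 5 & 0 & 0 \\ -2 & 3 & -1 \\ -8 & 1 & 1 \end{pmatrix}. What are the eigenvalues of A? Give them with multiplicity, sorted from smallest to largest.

2, 2, 5

Characteristic polynomial: p(t) = t^3 - 9t^2 + 24t - 20 = (t - 5)(t - 2)^2.
Roots (with multiplicity): 2, 2, 5.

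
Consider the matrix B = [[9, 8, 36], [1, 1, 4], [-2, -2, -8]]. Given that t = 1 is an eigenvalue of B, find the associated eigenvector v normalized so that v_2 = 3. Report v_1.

B − 1I = [[8, 8, 36], [1, 0, 4], [-2, -2, -9]].
Solving (B − 1I)v = 0 gives the eigenspace spanned by (24, 3, -6).
With v_2 = 3, v = (24, 3, -6), so v_1 = 24.

24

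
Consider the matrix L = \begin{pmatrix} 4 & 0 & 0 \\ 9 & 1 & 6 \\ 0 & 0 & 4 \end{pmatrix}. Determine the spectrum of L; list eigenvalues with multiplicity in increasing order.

Characteristic polynomial: p(μ) = μ^3 - 9μ^2 + 24μ - 16 = (μ - 4)^2(μ - 1).
Roots (with multiplicity): 1, 4, 4.

1, 4, 4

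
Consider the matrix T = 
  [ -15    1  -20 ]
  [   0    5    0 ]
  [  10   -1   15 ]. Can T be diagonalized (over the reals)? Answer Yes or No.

Characteristic polynomial: p(λ) = λ^3 - 5λ^2 - 25λ + 125 = (λ - 5)^2(λ + 5).
λ = 5 has algebraic multiplicity 2; rank(T − 5I) = 2, so geometric multiplicity = 1.
Geometric multiplicity < algebraic multiplicity, so T is not diagonalizable.

No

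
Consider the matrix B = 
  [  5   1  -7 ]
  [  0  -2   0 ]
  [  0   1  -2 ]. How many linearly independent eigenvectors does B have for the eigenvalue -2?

1

B + 2I = [[7, 1, -7], [0, 0, 0], [0, 1, 0]].
This matrix has rank 2, so its null space has dimension 3 − 2 = 1.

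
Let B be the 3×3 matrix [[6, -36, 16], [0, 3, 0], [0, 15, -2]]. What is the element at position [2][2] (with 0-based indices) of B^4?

16

Characteristic polynomial: t^3 - 7t^2 + 36 = (t - 6)(t - 3)(t + 2), so the eigenvalues are -2, 3, 6.
t=3: eigenvector (-4, 1, 3).
t=6: eigenvector (1, 0, 0).
t=-2: eigenvector (-2, 0, 1).
P = [[-4, 1, -2], [1, 0, 0], [3, 0, 1]], D = diag(3, 6, -2), P⁻¹ = [[0, 1, 0], [1, -2, 2], [0, -3, 1]].
B⁴ = P·diag(81, 1296, 16)·P⁻¹ = [[1296, -2820, 2560], [0, 81, 0], [0, 195, 16]].
The requested entry is 16.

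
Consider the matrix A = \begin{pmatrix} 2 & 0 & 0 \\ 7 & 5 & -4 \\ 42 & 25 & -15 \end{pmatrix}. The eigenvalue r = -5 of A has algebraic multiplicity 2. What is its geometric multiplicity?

1

A + 5I = [[7, 0, 0], [7, 10, -4], [42, 25, -10]].
This matrix has rank 2, so its null space has dimension 3 − 2 = 1.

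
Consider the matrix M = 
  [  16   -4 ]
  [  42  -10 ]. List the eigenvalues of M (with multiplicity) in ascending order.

Characteristic polynomial: p(s) = s^2 - 6s + 8 = (s - 4)(s - 2).
Roots (with multiplicity): 2, 4.

2, 4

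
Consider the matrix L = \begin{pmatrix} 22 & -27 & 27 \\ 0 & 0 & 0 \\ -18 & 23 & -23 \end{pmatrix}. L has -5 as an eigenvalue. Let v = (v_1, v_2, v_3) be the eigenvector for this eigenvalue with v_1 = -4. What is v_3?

4

L + 5I = [[27, -27, 27], [0, 5, 0], [-18, 23, -18]].
Solving (L + 5I)v = 0 gives the eigenspace spanned by (-4, 0, 4).
With v_1 = -4, v = (-4, 0, 4), so v_3 = 4.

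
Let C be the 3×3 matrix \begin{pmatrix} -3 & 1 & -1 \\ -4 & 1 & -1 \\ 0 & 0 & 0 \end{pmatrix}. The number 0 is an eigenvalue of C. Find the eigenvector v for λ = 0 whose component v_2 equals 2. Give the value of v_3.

C = [[-3, 1, -1], [-4, 1, -1], [0, 0, 0]].
Solving (C)v = 0 gives the eigenspace spanned by (0, 2, 2).
With v_2 = 2, v = (0, 2, 2), so v_3 = 2.

2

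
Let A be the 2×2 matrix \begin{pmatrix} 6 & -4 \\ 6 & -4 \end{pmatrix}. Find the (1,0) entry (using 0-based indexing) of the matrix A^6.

192

Characteristic polynomial: s^2 - 2s = s(s - 2), so the eigenvalues are 0, 2.
s=2: eigenvector (1, 1).
s=0: eigenvector (2, 3).
P = [[1, 2], [1, 3]], D = diag(2, 0), P⁻¹ = [[3, -2], [-1, 1]].
A⁶ = P·diag(64, 0)·P⁻¹ = [[192, -128], [192, -128]].
The requested entry is 192.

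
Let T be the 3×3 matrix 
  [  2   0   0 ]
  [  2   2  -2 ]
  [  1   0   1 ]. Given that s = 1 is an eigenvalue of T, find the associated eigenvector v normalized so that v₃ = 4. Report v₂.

8

T − 1I = [[1, 0, 0], [2, 1, -2], [1, 0, 0]].
Solving (T − 1I)v = 0 gives the eigenspace spanned by (0, 8, 4).
With v₃ = 4, v = (0, 8, 4), so v₂ = 8.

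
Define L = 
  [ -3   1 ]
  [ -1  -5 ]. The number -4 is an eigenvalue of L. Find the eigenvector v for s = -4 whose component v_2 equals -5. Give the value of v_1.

5

L + 4I = [[1, 1], [-1, -1]].
Solving (L + 4I)v = 0 gives the eigenspace spanned by (5, -5).
With v_2 = -5, v = (5, -5), so v_1 = 5.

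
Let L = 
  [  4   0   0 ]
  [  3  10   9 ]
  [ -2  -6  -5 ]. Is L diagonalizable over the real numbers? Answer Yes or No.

Characteristic polynomial: p(t) = t^3 - 9t^2 + 24t - 16 = (t - 4)^2(t - 1).
t = 4 has algebraic multiplicity 2; rank(L − 4I) = 2, so geometric multiplicity = 1.
Geometric multiplicity < algebraic multiplicity, so L is not diagonalizable.

No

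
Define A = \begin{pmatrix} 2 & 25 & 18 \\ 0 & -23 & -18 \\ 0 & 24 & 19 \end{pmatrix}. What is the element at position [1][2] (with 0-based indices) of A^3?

Characteristic polynomial: r^3 + 2r^2 - 13r + 10 = (r - 2)(r - 1)(r + 5), so the eigenvalues are -5, 1, 2.
r=2: eigenvector (1, 0, 0).
r=1: eigenvector (-3, 3, -4).
r=-5: eigenvector (-1, 1, -1).
P = [[1, -3, -1], [0, 3, 1], [0, -4, -1]], D = diag(2, 1, -5), P⁻¹ = [[1, 1, 0], [0, -1, -1], [0, 4, 3]].
A³ = P·diag(8, 1, -125)·P⁻¹ = [[8, 511, 378], [0, -503, -378], [0, 504, 379]].
The requested entry is -378.

-378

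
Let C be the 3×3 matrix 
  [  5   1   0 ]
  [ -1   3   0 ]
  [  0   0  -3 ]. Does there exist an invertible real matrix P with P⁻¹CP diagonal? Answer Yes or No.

Characteristic polynomial: p(r) = r^3 - 5r^2 - 8r + 48 = (r - 4)^2(r + 3).
r = 4 has algebraic multiplicity 2; rank(C − 4I) = 2, so geometric multiplicity = 1.
Geometric multiplicity < algebraic multiplicity, so C is not diagonalizable.

No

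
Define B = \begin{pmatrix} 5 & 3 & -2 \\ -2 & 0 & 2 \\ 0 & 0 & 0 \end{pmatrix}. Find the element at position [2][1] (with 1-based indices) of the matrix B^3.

-38

Characteristic polynomial: λ^3 - 5λ^2 + 6λ = λ(λ - 3)(λ - 2), so the eigenvalues are 0, 2, 3.
λ=3: eigenvector (3, -2, 0).
λ=2: eigenvector (-1, 1, 0).
λ=0: eigenvector (1, -1, 1).
P = [[3, -1, 1], [-2, 1, -1], [0, 0, 1]], D = diag(3, 2, 0), P⁻¹ = [[1, 1, 0], [2, 3, 1], [0, 0, 1]].
B³ = P·diag(27, 8, 0)·P⁻¹ = [[65, 57, -8], [-38, -30, 8], [0, 0, 0]].
The requested entry is -38.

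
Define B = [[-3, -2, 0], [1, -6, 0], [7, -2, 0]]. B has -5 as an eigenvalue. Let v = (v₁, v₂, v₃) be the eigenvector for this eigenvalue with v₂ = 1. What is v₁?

1

B + 5I = [[2, -2, 0], [1, -1, 0], [7, -2, 5]].
Solving (B + 5I)v = 0 gives the eigenspace spanned by (1, 1, -1).
With v₂ = 1, v = (1, 1, -1), so v₁ = 1.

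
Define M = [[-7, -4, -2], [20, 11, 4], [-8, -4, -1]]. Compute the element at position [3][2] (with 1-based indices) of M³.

-28

Characteristic polynomial: μ^3 - 3μ^2 - μ + 3 = (μ - 3)(μ - 1)(μ + 1), so the eigenvalues are -1, 1, 3.
μ=1: eigenvector (1, -2, 0).
μ=3: eigenvector (-1, 3, -1).
μ=-1: eigenvector (1, -2, 1).
P = [[1, -1, 1], [-2, 3, -2], [0, -1, 1]], D = diag(1, 3, -1), P⁻¹ = [[1, 0, -1], [2, 1, 0], [2, 1, 1]].
M³ = P·diag(1, 27, -1)·P⁻¹ = [[-55, -28, -2], [164, 83, 4], [-56, -28, -1]].
The requested entry is -28.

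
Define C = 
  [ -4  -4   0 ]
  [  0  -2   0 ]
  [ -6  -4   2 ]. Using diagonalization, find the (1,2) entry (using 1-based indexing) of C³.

-112

Characteristic polynomial: s^3 + 4s^2 - 4s - 16 = (s - 2)(s + 2)(s + 4), so the eigenvalues are -4, -2, 2.
s=-4: eigenvector (1, 0, 1).
s=-2: eigenvector (-2, 1, -2).
s=2: eigenvector (0, 0, 1).
P = [[1, -2, 0], [0, 1, 0], [1, -2, 1]], D = diag(-4, -2, 2), P⁻¹ = [[1, 2, 0], [0, 1, 0], [-1, 0, 1]].
C³ = P·diag(-64, -8, 8)·P⁻¹ = [[-64, -112, 0], [0, -8, 0], [-72, -112, 8]].
The requested entry is -112.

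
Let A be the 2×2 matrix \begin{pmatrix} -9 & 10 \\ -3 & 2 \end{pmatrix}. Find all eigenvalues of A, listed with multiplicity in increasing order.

-4, -3

Characteristic polynomial: p(λ) = λ^2 + 7λ + 12 = (λ + 3)(λ + 4).
Roots (with multiplicity): -4, -3.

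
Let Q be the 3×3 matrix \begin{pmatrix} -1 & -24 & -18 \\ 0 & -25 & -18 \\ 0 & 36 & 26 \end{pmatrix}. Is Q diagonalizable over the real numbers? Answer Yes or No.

Yes

Characteristic polynomial: p(λ) = λ^3 - 3λ - 2 = (λ - 2)(λ + 1)^2.
λ = -1 has algebraic multiplicity 2; rank(Q + 1I) = 1, so geometric multiplicity = 2.
Every eigenvalue has geometric = algebraic multiplicity, so Q is diagonalizable.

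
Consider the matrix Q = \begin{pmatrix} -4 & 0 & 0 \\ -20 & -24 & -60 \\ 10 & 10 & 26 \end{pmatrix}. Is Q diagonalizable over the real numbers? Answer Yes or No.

Characteristic polynomial: p(λ) = λ^3 + 2λ^2 - 32λ - 96 = (λ - 6)(λ + 4)^2.
λ = -4 has algebraic multiplicity 2; rank(Q + 4I) = 1, so geometric multiplicity = 2.
Every eigenvalue has geometric = algebraic multiplicity, so Q is diagonalizable.

Yes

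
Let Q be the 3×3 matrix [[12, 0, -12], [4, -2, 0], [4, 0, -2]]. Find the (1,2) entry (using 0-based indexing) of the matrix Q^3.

Characteristic polynomial: s^3 - 8s^2 + 4s + 48 = (s - 6)(s - 4)(s + 2), so the eigenvalues are -2, 4, 6.
s=6: eigenvector (2, 1, 1).
s=-2: eigenvector (0, 1, 0).
s=4: eigenvector (-3, -2, -2).
P = [[2, 0, -3], [1, 1, -2], [1, 0, -2]], D = diag(6, -2, 4), P⁻¹ = [[2, 0, -3], [0, 1, -1], [1, 0, -2]].
Q³ = P·diag(216, -8, 64)·P⁻¹ = [[672, 0, -912], [304, -8, -384], [304, 0, -392]].
The requested entry is -384.

-384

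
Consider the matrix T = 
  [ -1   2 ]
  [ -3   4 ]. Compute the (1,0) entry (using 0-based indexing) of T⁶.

Characteristic polynomial: s^2 - 3s + 2 = (s - 2)(s - 1), so the eigenvalues are 1, 2.
s=2: eigenvector (2, 3).
s=1: eigenvector (1, 1).
P = [[2, 1], [3, 1]], D = diag(2, 1), P⁻¹ = [[-1, 1], [3, -2]].
T⁶ = P·diag(64, 1)·P⁻¹ = [[-125, 126], [-189, 190]].
The requested entry is -189.

-189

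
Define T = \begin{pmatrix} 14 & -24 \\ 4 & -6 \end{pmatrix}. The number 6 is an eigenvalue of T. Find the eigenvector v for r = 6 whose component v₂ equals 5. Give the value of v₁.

T − 6I = [[8, -24], [4, -12]].
Solving (T − 6I)v = 0 gives the eigenspace spanned by (15, 5).
With v₂ = 5, v = (15, 5), so v₁ = 15.

15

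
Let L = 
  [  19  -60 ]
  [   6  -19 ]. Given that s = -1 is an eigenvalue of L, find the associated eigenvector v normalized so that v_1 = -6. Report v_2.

L + 1I = [[20, -60], [6, -18]].
Solving (L + 1I)v = 0 gives the eigenspace spanned by (-6, -2).
With v_1 = -6, v = (-6, -2), so v_2 = -2.

-2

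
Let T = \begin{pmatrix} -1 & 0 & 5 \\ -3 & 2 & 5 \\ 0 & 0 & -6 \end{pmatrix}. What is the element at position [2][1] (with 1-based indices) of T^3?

Characteristic polynomial: μ^3 + 5μ^2 - 8μ - 12 = (μ - 2)(μ + 1)(μ + 6), so the eigenvalues are -6, -1, 2.
μ=-1: eigenvector (1, 1, 0).
μ=2: eigenvector (0, 1, 0).
μ=-6: eigenvector (-1, -1, 1).
P = [[1, 0, -1], [1, 1, -1], [0, 0, 1]], D = diag(-1, 2, -6), P⁻¹ = [[1, 0, 1], [-1, 1, 0], [0, 0, 1]].
T³ = P·diag(-1, 8, -216)·P⁻¹ = [[-1, 0, 215], [-9, 8, 215], [0, 0, -216]].
The requested entry is -9.

-9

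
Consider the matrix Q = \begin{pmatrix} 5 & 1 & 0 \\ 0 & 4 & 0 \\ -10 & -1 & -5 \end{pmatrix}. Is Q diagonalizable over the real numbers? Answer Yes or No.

Characteristic polynomial: p(λ) = λ^3 - 4λ^2 - 25λ + 100 = (λ - 5)(λ - 4)(λ + 5).
All 3 eigenvalues are distinct, so Q is diagonalizable.

Yes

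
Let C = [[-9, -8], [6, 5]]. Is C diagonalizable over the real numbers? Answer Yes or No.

Characteristic polynomial: p(r) = r^2 + 4r + 3 = (r + 1)(r + 3).
All 2 eigenvalues are distinct, so C is diagonalizable.

Yes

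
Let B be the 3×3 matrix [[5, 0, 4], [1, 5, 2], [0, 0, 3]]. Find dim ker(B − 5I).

1

B − 5I = [[0, 0, 4], [1, 0, 2], [0, 0, -2]].
This matrix has rank 2, so its null space has dimension 3 − 2 = 1.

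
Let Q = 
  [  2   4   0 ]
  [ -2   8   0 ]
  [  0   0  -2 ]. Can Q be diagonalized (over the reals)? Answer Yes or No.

Characteristic polynomial: p(r) = r^3 - 8r^2 + 4r + 48 = (r - 6)(r - 4)(r + 2).
All 3 eigenvalues are distinct, so Q is diagonalizable.

Yes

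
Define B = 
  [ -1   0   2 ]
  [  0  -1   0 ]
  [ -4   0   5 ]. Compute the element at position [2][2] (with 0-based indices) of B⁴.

161

Characteristic polynomial: λ^3 - 3λ^2 - λ + 3 = (λ - 3)(λ - 1)(λ + 1), so the eigenvalues are -1, 1, 3.
λ=1: eigenvector (1, 0, 1).
λ=-1: eigenvector (0, 1, 0).
λ=3: eigenvector (-1, 0, -2).
P = [[1, 0, -1], [0, 1, 0], [1, 0, -2]], D = diag(1, -1, 3), P⁻¹ = [[2, 0, -1], [0, 1, 0], [1, 0, -1]].
B⁴ = P·diag(1, 1, 81)·P⁻¹ = [[-79, 0, 80], [0, 1, 0], [-160, 0, 161]].
The requested entry is 161.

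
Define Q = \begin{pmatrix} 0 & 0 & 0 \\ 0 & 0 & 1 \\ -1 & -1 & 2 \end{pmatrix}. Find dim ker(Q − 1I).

Q − 1I = [[-1, 0, 0], [0, -1, 1], [-1, -1, 1]].
This matrix has rank 2, so its null space has dimension 3 − 2 = 1.

1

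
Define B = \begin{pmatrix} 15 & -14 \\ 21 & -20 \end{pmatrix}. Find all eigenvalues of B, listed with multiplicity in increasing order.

-6, 1

Characteristic polynomial: p(μ) = μ^2 + 5μ - 6 = (μ - 1)(μ + 6).
Roots (with multiplicity): -6, 1.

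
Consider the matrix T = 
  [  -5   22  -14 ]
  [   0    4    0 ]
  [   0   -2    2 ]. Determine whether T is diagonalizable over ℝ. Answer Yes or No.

Characteristic polynomial: p(r) = r^3 - r^2 - 22r + 40 = (r - 4)(r - 2)(r + 5).
All 3 eigenvalues are distinct, so T is diagonalizable.

Yes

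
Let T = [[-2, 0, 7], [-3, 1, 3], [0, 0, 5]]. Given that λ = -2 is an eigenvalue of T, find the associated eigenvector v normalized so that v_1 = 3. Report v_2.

3

T + 2I = [[0, 0, 7], [-3, 3, 3], [0, 0, 7]].
Solving (T + 2I)v = 0 gives the eigenspace spanned by (3, 3, 0).
With v_1 = 3, v = (3, 3, 0), so v_2 = 3.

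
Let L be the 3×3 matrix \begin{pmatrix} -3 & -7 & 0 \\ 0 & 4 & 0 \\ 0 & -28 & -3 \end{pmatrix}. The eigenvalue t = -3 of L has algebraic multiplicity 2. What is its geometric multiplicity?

L + 3I = [[0, -7, 0], [0, 7, 0], [0, -28, 0]].
This matrix has rank 1, so its null space has dimension 3 − 1 = 2.

2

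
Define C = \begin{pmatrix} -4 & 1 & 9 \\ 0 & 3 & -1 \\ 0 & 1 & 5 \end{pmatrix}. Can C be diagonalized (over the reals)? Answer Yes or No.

No

Characteristic polynomial: p(s) = s^3 - 4s^2 - 16s + 64 = (s - 4)^2(s + 4).
s = 4 has algebraic multiplicity 2; rank(C − 4I) = 2, so geometric multiplicity = 1.
Geometric multiplicity < algebraic multiplicity, so C is not diagonalizable.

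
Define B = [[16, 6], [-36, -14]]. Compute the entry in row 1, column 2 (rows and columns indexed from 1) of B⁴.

240

Characteristic polynomial: λ^2 - 2λ - 8 = (λ - 4)(λ + 2), so the eigenvalues are -2, 4.
λ=-2: eigenvector (-1, 3).
λ=4: eigenvector (1, -2).
P = [[-1, 1], [3, -2]], D = diag(-2, 4), P⁻¹ = [[2, 1], [3, 1]].
B⁴ = P·diag(16, 256)·P⁻¹ = [[736, 240], [-1440, -464]].
The requested entry is 240.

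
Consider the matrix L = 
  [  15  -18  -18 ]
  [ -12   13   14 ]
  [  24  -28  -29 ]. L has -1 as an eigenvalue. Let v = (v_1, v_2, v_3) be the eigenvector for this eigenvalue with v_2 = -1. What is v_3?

L + 1I = [[16, -18, -18], [-12, 14, 14], [24, -28, -28]].
Solving (L + 1I)v = 0 gives the eigenspace spanned by (0, -1, 1).
With v_2 = -1, v = (0, -1, 1), so v_3 = 1.

1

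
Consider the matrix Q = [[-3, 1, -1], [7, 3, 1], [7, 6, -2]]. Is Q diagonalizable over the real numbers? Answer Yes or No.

Characteristic polynomial: p(r) = r^3 + 2r^2 - 15r - 36 = (r - 4)(r + 3)^2.
r = -3 has algebraic multiplicity 2; rank(Q + 3I) = 2, so geometric multiplicity = 1.
Geometric multiplicity < algebraic multiplicity, so Q is not diagonalizable.

No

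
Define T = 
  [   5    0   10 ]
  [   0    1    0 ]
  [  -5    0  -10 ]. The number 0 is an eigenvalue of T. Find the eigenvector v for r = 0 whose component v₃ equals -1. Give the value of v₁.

2

T = [[5, 0, 10], [0, 1, 0], [-5, 0, -10]].
Solving (T)v = 0 gives the eigenspace spanned by (2, 0, -1).
With v₃ = -1, v = (2, 0, -1), so v₁ = 2.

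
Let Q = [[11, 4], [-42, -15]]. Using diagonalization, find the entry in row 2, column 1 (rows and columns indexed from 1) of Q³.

Characteristic polynomial: s^2 + 4s + 3 = (s + 1)(s + 3), so the eigenvalues are -3, -1.
s=-1: eigenvector (1, -3).
s=-3: eigenvector (-2, 7).
P = [[1, -2], [-3, 7]], D = diag(-1, -3), P⁻¹ = [[7, 2], [3, 1]].
Q³ = P·diag(-1, -27)·P⁻¹ = [[155, 52], [-546, -183]].
The requested entry is -546.

-546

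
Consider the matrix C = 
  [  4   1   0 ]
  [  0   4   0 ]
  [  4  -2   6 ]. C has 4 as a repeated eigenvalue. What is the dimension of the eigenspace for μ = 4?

1

C − 4I = [[0, 1, 0], [0, 0, 0], [4, -2, 2]].
This matrix has rank 2, so its null space has dimension 3 − 2 = 1.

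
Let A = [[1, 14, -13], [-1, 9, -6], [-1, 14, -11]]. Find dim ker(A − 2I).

A − 2I = [[-1, 14, -13], [-1, 7, -6], [-1, 14, -13]].
This matrix has rank 2, so its null space has dimension 3 − 2 = 1.

1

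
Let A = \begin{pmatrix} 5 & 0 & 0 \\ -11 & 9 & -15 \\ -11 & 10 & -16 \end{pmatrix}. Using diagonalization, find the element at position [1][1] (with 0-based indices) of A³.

Characteristic polynomial: μ^3 + 2μ^2 - 29μ - 30 = (μ - 5)(μ + 1)(μ + 6), so the eigenvalues are -6, -1, 5.
μ=5: eigenvector (1, -1, -1).
μ=-1: eigenvector (0, 3, 2).
μ=-6: eigenvector (0, 1, 1).
P = [[1, 0, 0], [-1, 3, 1], [-1, 2, 1]], D = diag(5, -1, -6), P⁻¹ = [[1, 0, 0], [0, 1, -1], [1, -2, 3]].
A³ = P·diag(125, -1, -216)·P⁻¹ = [[125, 0, 0], [-341, 429, -645], [-341, 430, -646]].
The requested entry is 429.

429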